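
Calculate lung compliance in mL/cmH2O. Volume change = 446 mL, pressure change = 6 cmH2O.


C = dV / dP
C = 446 / 6
C = 74.33 mL/cmH2O


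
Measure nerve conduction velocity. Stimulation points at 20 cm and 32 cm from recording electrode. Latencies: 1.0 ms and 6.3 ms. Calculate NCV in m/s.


Distance = (32 - 20) / 100 = 0.12 m
dt = (6.3 - 1.0) / 1000 = 0.0053 s
NCV = dist / dt = 22.64 m/s


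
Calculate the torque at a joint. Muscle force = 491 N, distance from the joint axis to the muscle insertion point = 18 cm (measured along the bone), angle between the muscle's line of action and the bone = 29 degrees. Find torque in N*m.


Torque = F * d * sin(theta)   (moment arm = d*sin(theta))
d = 18 cm = 0.18 m
Torque = 491 * 0.18 * sin(29)
Torque = 42.85 N*m


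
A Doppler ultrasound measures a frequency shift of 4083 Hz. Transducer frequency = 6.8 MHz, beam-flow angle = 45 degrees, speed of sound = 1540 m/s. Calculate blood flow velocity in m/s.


v = fd * c / (2 * f0 * cos(theta))
v = 4083 * 1540 / (2 * 6.8000e+06 * cos(45))
v = 0.6538 m/s


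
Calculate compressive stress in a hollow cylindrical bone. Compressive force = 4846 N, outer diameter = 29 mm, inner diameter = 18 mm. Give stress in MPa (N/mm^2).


A = pi*(r_o^2 - r_i^2)
r_o = 14.5 mm, r_i = 9 mm
A = 406.051 mm^2
sigma = F/A = 4846 / 406.051
sigma = 11.93 MPa


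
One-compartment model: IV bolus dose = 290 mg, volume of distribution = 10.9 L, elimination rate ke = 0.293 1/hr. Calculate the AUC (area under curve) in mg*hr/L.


C0 = Dose/Vd = 290/10.9 = 26.6055 mg/L
AUC = C0/ke = 26.6055/0.293
AUC = 90.8 mg*hr/L


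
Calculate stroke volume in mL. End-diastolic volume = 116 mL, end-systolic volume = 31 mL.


SV = EDV - ESV
SV = 116 - 31
SV = 85 mL


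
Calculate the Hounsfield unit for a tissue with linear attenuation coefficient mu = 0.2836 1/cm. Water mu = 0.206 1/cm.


HU = ((mu_tissue - mu_water) / mu_water) * 1000
HU = ((0.2836 - 0.206) / 0.206) * 1000
HU = 376.7


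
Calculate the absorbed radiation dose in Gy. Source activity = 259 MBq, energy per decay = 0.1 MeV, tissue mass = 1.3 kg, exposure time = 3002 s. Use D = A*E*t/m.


A = 259 MBq = 2.5900e+08 Bq
E = 0.1 MeV = 1.602e-14 J
D = A*E*t/m = 2.5900e+08*1.602e-14*3002/1.3
D = 0.009581 Gy


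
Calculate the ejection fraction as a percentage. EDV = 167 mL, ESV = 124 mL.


SV = EDV - ESV = 167 - 124 = 43 mL
EF = SV/EDV * 100 = 43/167 * 100
EF = 25.75%


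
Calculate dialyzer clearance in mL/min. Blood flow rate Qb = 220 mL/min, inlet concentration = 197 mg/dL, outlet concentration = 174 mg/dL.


K = Qb * (Cb_in - Cb_out) / Cb_in
K = 220 * (197 - 174) / 197
K = 25.69 mL/min


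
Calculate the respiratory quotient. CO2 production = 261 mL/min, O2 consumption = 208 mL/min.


RQ = VCO2 / VO2
RQ = 261 / 208
RQ = 1.255


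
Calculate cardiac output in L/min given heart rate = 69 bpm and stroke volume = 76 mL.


CO = HR * SV
CO = 69 * 76 / 1000
CO = 5.244 L/min


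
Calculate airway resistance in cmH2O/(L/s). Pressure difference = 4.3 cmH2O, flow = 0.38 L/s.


R = dP / flow
R = 4.3 / 0.38
R = 11.32 cmH2O/(L/s)


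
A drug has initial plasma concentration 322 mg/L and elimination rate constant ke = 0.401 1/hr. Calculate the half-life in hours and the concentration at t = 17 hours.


t_half = ln(2) / ke = 0.693147 / 0.401 = 1.729 hr
C(t) = C0 * exp(-ke*t) = 322 * exp(-0.401*17)
C(17) = 0.3526 mg/L


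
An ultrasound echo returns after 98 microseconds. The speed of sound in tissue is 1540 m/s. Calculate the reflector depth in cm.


depth = c * t / 2
t = 98 us = 9.8000e-05 s
depth = 1540 * 9.8000e-05 / 2
depth = 0.07546 m = 7.546 cm


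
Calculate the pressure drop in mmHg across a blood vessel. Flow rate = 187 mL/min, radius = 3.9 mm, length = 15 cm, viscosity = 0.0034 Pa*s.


dP = 8*mu*L*Q / (pi*r^4)
Q = 187 mL/min = 3.11667e-06 m^3/s
dP = 17.4962 Pa = 17.4962 / 133.322 mmHg = 0.1312 mmHg


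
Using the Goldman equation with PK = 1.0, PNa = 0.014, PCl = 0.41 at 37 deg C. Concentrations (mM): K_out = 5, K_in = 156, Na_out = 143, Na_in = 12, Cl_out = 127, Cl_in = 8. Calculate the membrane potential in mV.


Vm = (RT/F)*ln((PK*Ko + PNa*Nao + PCl*Cli)/(PK*Ki + PNa*Nai + PCl*Clo))
Numer = 10.282, Denom = 208.238
Vm = -80.4 mV


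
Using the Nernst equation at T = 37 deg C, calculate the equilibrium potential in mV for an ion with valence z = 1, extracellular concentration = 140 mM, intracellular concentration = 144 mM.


E = (RT/(zF)) * ln(C_out/C_in)
T = 37 + 273.15 = 310.15 K
E = (8.314 * 310.15 / (1 * 96485)) * ln(140/144)
E = -0.7529 mV


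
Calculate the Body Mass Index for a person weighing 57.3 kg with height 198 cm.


BMI = weight / height^2
height = 198 cm = 1.98 m
BMI = 57.3 / 1.98^2
BMI = 14.62 kg/m^2


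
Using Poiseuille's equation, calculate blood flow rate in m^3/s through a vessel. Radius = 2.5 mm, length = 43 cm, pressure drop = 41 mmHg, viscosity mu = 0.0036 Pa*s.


Q = pi*r^4*dP / (8*mu*L)
r = 0.0025 m, L = 0.43 m
dP = 41 mmHg = 5466.202 Pa
Q = 5.4167e-05 m^3/s


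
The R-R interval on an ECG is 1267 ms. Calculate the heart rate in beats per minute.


HR = 60 / RR_interval(s)
RR = 1267 ms = 1.267 s
HR = 60 / 1.267 = 47.36 bpm


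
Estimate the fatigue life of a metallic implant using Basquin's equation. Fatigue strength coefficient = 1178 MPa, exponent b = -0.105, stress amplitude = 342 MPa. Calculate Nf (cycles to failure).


sigma_a = sigma_f' * (2Nf)^b
2Nf = (sigma_a/sigma_f')^(1/b)
2Nf = (342/1178)^(1/-0.105)
2Nf = 130443.01
Nf = 6.522e+04


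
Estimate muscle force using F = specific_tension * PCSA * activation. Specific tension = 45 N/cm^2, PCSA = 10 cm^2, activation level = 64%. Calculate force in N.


F = sigma * PCSA * activation
F = 45 * 10 * 0.64
F = 288 N


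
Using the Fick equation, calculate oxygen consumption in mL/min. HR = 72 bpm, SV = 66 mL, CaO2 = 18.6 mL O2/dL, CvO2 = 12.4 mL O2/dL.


CO = HR*SV = 72*66/1000 = 4.752 L/min
a-v O2 diff = 18.6 - 12.4 = 6.2 mL/dL
VO2 = CO * (CaO2-CvO2) * 10 dL/L
VO2 = 4.752 * 6.2 * 10
VO2 = 294.6 mL/min


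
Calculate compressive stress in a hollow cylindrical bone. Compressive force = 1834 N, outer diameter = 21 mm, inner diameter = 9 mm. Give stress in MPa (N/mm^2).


A = pi*(r_o^2 - r_i^2)
r_o = 10.5 mm, r_i = 4.5 mm
A = 282.743 mm^2
sigma = F/A = 1834 / 282.743
sigma = 6.486 MPa


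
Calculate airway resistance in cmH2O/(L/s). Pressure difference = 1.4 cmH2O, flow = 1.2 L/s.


R = dP / flow
R = 1.4 / 1.2
R = 1.167 cmH2O/(L/s)


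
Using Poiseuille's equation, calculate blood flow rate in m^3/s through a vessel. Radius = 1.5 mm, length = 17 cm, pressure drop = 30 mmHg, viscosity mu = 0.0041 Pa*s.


Q = pi*r^4*dP / (8*mu*L)
r = 0.0015 m, L = 0.17 m
dP = 30 mmHg = 3999.66 Pa
Q = 1.1408e-05 m^3/s


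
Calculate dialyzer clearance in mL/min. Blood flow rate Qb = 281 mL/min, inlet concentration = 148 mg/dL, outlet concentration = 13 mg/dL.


K = Qb * (Cb_in - Cb_out) / Cb_in
K = 281 * (148 - 13) / 148
K = 256.3 mL/min


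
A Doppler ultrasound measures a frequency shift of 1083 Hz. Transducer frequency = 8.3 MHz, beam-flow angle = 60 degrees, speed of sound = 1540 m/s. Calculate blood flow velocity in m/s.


v = fd * c / (2 * f0 * cos(theta))
v = 1083 * 1540 / (2 * 8.3000e+06 * cos(60))
v = 0.2009 m/s


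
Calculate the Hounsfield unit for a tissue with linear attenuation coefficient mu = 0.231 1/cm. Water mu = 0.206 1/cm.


HU = ((mu_tissue - mu_water) / mu_water) * 1000
HU = ((0.231 - 0.206) / 0.206) * 1000
HU = 121.4


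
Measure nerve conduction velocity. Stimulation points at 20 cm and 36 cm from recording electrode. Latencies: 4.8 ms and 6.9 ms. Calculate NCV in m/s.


Distance = (36 - 20) / 100 = 0.16 m
dt = (6.9 - 4.8) / 1000 = 0.0021 s
NCV = dist / dt = 76.19 m/s


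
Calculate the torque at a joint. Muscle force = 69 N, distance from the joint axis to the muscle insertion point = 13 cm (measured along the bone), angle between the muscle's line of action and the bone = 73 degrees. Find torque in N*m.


Torque = F * d * sin(theta)   (moment arm = d*sin(theta))
d = 13 cm = 0.13 m
Torque = 69 * 0.13 * sin(73)
Torque = 8.578 N*m


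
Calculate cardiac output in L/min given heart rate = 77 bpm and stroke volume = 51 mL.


CO = HR * SV
CO = 77 * 51 / 1000
CO = 3.927 L/min


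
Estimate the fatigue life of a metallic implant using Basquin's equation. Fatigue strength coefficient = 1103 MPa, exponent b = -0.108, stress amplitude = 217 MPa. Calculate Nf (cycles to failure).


sigma_a = sigma_f' * (2Nf)^b
2Nf = (sigma_a/sigma_f')^(1/b)
2Nf = (217/1103)^(1/-0.108)
2Nf = 3452304.2
Nf = 1.7262e+06


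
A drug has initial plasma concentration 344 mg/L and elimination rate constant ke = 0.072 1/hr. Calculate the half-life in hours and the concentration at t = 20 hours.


t_half = ln(2) / ke = 0.693147 / 0.072 = 9.627 hr
C(t) = C0 * exp(-ke*t) = 344 * exp(-0.072*20)
C(20) = 81.5 mg/L


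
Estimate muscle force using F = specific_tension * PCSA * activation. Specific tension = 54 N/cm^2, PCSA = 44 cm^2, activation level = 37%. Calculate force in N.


F = sigma * PCSA * activation
F = 54 * 44 * 0.37
F = 879.1 N


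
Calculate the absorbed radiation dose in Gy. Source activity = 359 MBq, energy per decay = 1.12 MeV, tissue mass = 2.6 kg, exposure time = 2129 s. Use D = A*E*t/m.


A = 359 MBq = 3.5900e+08 Bq
E = 1.12 MeV = 1.79424e-13 J
D = A*E*t/m = 3.5900e+08*1.79424e-13*2129/2.6
D = 0.05274 Gy


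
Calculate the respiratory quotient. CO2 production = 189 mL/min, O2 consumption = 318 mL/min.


RQ = VCO2 / VO2
RQ = 189 / 318
RQ = 0.5943


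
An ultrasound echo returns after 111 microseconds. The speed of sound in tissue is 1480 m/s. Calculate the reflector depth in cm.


depth = c * t / 2
t = 111 us = 1.1100e-04 s
depth = 1480 * 1.1100e-04 / 2
depth = 0.08214 m = 8.214 cm


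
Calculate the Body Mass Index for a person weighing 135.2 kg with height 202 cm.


BMI = weight / height^2
height = 202 cm = 2.02 m
BMI = 135.2 / 2.02^2
BMI = 33.13 kg/m^2


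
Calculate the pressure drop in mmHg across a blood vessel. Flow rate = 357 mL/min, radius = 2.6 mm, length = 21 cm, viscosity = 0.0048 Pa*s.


dP = 8*mu*L*Q / (pi*r^4)
Q = 357 mL/min = 5.95e-06 m^3/s
dP = 334.214 Pa = 334.214 / 133.322 mmHg = 2.507 mmHg


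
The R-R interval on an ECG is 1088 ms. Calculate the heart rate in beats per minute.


HR = 60 / RR_interval(s)
RR = 1088 ms = 1.088 s
HR = 60 / 1.088 = 55.15 bpm


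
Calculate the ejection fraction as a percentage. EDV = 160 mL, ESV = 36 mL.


SV = EDV - ESV = 160 - 36 = 124 mL
EF = SV/EDV * 100 = 124/160 * 100
EF = 77.5%


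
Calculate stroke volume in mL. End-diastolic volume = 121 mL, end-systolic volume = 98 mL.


SV = EDV - ESV
SV = 121 - 98
SV = 23 mL


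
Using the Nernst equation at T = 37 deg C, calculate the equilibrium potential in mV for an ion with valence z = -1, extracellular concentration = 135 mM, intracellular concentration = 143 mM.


E = (RT/(zF)) * ln(C_out/C_in)
T = 37 + 273.15 = 310.15 K
E = (8.314 * 310.15 / (-1 * 96485)) * ln(135/143)
E = 1.539 mV


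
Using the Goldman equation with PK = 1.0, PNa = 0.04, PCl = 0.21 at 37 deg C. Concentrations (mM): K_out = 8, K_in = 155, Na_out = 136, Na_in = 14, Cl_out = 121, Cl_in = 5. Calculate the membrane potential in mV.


Vm = (RT/F)*ln((PK*Ko + PNa*Nao + PCl*Cli)/(PK*Ki + PNa*Nai + PCl*Clo))
Numer = 14.49, Denom = 180.97
Vm = -67.48 mV


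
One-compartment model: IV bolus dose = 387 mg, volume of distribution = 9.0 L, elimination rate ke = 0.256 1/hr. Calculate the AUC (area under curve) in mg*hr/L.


C0 = Dose/Vd = 387/9.0 = 43 mg/L
AUC = C0/ke = 43/0.256
AUC = 168 mg*hr/L


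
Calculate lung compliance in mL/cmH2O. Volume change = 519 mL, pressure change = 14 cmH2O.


C = dV / dP
C = 519 / 14
C = 37.07 mL/cmH2O


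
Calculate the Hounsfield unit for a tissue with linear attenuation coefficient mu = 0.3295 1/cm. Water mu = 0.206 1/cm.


HU = ((mu_tissue - mu_water) / mu_water) * 1000
HU = ((0.3295 - 0.206) / 0.206) * 1000
HU = 599.5


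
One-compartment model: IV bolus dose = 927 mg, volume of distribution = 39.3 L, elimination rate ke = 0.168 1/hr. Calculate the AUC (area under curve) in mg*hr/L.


C0 = Dose/Vd = 927/39.3 = 23.5878 mg/L
AUC = C0/ke = 23.5878/0.168
AUC = 140.4 mg*hr/L


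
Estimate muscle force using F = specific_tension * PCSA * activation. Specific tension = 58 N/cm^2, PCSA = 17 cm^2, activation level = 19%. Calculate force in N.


F = sigma * PCSA * activation
F = 58 * 17 * 0.19
F = 187.3 N


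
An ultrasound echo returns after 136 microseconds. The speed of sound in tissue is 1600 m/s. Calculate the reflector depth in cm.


depth = c * t / 2
t = 136 us = 1.3600e-04 s
depth = 1600 * 1.3600e-04 / 2
depth = 0.1088 m = 10.88 cm


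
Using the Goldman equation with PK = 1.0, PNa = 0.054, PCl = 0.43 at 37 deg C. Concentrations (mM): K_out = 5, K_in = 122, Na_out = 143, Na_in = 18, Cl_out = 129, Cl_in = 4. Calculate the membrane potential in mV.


Vm = (RT/F)*ln((PK*Ko + PNa*Nao + PCl*Cli)/(PK*Ki + PNa*Nai + PCl*Clo))
Numer = 14.442, Denom = 178.442
Vm = -67.19 mV


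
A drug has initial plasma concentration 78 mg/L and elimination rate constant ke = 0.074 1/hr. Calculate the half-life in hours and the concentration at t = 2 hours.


t_half = ln(2) / ke = 0.693147 / 0.074 = 9.367 hr
C(t) = C0 * exp(-ke*t) = 78 * exp(-0.074*2)
C(2) = 67.27 mg/L


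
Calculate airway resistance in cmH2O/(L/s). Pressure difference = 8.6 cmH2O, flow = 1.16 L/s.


R = dP / flow
R = 8.6 / 1.16
R = 7.414 cmH2O/(L/s)


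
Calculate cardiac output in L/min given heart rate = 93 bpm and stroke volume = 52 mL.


CO = HR * SV
CO = 93 * 52 / 1000
CO = 4.836 L/min


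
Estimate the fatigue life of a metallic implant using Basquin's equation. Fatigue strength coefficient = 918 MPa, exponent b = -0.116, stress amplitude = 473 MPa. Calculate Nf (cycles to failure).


sigma_a = sigma_f' * (2Nf)^b
2Nf = (sigma_a/sigma_f')^(1/b)
2Nf = (473/918)^(1/-0.116)
2Nf = 303.8082
Nf = 151.9


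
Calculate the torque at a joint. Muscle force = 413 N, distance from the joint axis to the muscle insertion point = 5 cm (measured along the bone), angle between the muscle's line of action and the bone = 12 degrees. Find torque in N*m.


Torque = F * d * sin(theta)   (moment arm = d*sin(theta))
d = 5 cm = 0.05 m
Torque = 413 * 0.05 * sin(12)
Torque = 4.293 N*m


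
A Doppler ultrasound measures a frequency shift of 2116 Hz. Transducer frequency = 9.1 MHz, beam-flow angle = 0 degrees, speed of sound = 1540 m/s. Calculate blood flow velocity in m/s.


v = fd * c / (2 * f0 * cos(theta))
v = 2116 * 1540 / (2 * 9.1000e+06 * cos(0))
v = 0.179 m/s


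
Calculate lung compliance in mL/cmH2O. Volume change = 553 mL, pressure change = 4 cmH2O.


C = dV / dP
C = 553 / 4
C = 138.2 mL/cmH2O


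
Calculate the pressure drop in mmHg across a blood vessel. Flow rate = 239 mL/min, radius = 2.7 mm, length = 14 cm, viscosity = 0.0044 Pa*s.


dP = 8*mu*L*Q / (pi*r^4)
Q = 239 mL/min = 3.98333e-06 m^3/s
dP = 117.574 Pa = 117.574 / 133.322 mmHg = 0.8819 mmHg


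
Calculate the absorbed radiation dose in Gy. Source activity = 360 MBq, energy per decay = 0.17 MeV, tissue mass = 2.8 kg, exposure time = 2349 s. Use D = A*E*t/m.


A = 360 MBq = 3.6000e+08 Bq
E = 0.17 MeV = 2.7234e-14 J
D = A*E*t/m = 3.6000e+08*2.7234e-14*2349/2.8
D = 0.008225 Gy


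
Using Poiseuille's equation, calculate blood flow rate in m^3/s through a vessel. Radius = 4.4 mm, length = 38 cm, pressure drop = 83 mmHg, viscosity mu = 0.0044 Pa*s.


Q = pi*r^4*dP / (8*mu*L)
r = 0.0044 m, L = 0.38 m
dP = 83 mmHg = 11065.726 Pa
Q = 9.7412e-04 m^3/s


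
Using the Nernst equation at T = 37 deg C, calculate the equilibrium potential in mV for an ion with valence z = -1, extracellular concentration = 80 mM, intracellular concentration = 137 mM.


E = (RT/(zF)) * ln(C_out/C_in)
T = 37 + 273.15 = 310.15 K
E = (8.314 * 310.15 / (-1 * 96485)) * ln(80/137)
E = 14.38 mV


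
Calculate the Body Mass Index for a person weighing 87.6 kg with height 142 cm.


BMI = weight / height^2
height = 142 cm = 1.42 m
BMI = 87.6 / 1.42^2
BMI = 43.44 kg/m^2


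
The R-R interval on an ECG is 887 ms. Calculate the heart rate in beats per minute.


HR = 60 / RR_interval(s)
RR = 887 ms = 0.887 s
HR = 60 / 0.887 = 67.64 bpm


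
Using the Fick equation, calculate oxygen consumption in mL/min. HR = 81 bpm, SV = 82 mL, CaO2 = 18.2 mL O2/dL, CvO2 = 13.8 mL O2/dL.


CO = HR*SV = 81*82/1000 = 6.642 L/min
a-v O2 diff = 18.2 - 13.8 = 4.4 mL/dL
VO2 = CO * (CaO2-CvO2) * 10 dL/L
VO2 = 6.642 * 4.4 * 10
VO2 = 292.2 mL/min


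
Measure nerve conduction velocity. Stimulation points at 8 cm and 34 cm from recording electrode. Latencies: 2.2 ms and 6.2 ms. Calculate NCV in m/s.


Distance = (34 - 8) / 100 = 0.26 m
dt = (6.2 - 2.2) / 1000 = 0.004 s
NCV = dist / dt = 65 m/s


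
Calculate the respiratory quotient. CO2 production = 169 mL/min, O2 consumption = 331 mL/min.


RQ = VCO2 / VO2
RQ = 169 / 331
RQ = 0.5106


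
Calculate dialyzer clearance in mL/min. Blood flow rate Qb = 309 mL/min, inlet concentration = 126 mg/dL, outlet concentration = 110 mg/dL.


K = Qb * (Cb_in - Cb_out) / Cb_in
K = 309 * (126 - 110) / 126
K = 39.24 mL/min


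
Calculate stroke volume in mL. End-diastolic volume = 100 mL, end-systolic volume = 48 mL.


SV = EDV - ESV
SV = 100 - 48
SV = 52 mL


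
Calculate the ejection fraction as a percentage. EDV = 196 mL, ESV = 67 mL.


SV = EDV - ESV = 196 - 67 = 129 mL
EF = SV/EDV * 100 = 129/196 * 100
EF = 65.82%


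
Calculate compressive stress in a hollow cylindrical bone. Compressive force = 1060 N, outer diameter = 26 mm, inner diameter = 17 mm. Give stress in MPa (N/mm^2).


A = pi*(r_o^2 - r_i^2)
r_o = 13 mm, r_i = 8.5 mm
A = 303.949 mm^2
sigma = F/A = 1060 / 303.949
sigma = 3.487 MPa


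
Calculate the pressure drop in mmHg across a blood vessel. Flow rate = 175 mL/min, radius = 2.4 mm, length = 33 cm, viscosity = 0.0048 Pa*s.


dP = 8*mu*L*Q / (pi*r^4)
Q = 175 mL/min = 2.91667e-06 m^3/s
dP = 354.599 Pa = 354.599 / 133.322 mmHg = 2.66 mmHg


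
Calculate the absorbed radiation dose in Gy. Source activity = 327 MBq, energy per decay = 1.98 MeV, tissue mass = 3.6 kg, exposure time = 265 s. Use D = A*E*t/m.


A = 327 MBq = 3.2700e+08 Bq
E = 1.98 MeV = 3.17196e-13 J
D = A*E*t/m = 3.2700e+08*3.17196e-13*265/3.6
D = 0.007635 Gy


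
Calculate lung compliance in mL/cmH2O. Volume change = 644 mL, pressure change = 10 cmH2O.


C = dV / dP
C = 644 / 10
C = 64.4 mL/cmH2O


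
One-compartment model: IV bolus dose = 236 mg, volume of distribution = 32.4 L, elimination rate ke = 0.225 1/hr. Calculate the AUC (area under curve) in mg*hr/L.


C0 = Dose/Vd = 236/32.4 = 7.28395 mg/L
AUC = C0/ke = 7.28395/0.225
AUC = 32.37 mg*hr/L


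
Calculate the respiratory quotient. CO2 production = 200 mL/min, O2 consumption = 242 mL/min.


RQ = VCO2 / VO2
RQ = 200 / 242
RQ = 0.8264


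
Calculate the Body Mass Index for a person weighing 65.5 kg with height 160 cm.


BMI = weight / height^2
height = 160 cm = 1.6 m
BMI = 65.5 / 1.6^2
BMI = 25.59 kg/m^2


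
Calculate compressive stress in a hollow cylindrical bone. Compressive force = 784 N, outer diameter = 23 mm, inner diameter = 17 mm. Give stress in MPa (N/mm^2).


A = pi*(r_o^2 - r_i^2)
r_o = 11.5 mm, r_i = 8.5 mm
A = 188.496 mm^2
sigma = F/A = 784 / 188.496
sigma = 4.159 MPa


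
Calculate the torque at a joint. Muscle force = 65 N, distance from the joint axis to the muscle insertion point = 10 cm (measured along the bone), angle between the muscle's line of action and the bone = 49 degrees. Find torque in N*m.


Torque = F * d * sin(theta)   (moment arm = d*sin(theta))
d = 10 cm = 0.1 m
Torque = 65 * 0.1 * sin(49)
Torque = 4.906 N*m


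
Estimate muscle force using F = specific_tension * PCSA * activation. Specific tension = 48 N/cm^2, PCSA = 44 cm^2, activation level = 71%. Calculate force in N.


F = sigma * PCSA * activation
F = 48 * 44 * 0.71
F = 1500 N


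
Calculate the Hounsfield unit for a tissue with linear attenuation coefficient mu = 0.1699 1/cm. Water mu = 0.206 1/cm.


HU = ((mu_tissue - mu_water) / mu_water) * 1000
HU = ((0.1699 - 0.206) / 0.206) * 1000
HU = -175.2


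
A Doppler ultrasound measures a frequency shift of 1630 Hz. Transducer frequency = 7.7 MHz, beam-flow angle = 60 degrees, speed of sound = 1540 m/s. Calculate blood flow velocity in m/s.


v = fd * c / (2 * f0 * cos(theta))
v = 1630 * 1540 / (2 * 7.7000e+06 * cos(60))
v = 0.326 m/s


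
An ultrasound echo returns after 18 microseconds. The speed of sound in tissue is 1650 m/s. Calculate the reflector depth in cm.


depth = c * t / 2
t = 18 us = 1.8000e-05 s
depth = 1650 * 1.8000e-05 / 2
depth = 0.01485 m = 1.485 cm


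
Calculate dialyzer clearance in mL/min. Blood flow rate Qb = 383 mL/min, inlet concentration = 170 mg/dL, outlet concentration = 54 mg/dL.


K = Qb * (Cb_in - Cb_out) / Cb_in
K = 383 * (170 - 54) / 170
K = 261.3 mL/min


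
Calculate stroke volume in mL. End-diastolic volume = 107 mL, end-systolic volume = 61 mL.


SV = EDV - ESV
SV = 107 - 61
SV = 46 mL


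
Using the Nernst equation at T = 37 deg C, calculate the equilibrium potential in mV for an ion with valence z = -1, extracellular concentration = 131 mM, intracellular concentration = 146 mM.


E = (RT/(zF)) * ln(C_out/C_in)
T = 37 + 273.15 = 310.15 K
E = (8.314 * 310.15 / (-1 * 96485)) * ln(131/146)
E = 2.897 mV


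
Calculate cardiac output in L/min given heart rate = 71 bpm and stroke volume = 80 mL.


CO = HR * SV
CO = 71 * 80 / 1000
CO = 5.68 L/min


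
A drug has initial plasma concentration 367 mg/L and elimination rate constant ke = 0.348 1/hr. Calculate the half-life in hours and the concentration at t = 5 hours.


t_half = ln(2) / ke = 0.693147 / 0.348 = 1.992 hr
C(t) = C0 * exp(-ke*t) = 367 * exp(-0.348*5)
C(5) = 64.42 mg/L


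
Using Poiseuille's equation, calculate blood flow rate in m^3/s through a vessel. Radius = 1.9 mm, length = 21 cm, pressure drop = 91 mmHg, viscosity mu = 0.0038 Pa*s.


Q = pi*r^4*dP / (8*mu*L)
r = 0.0019 m, L = 0.21 m
dP = 91 mmHg = 12132.302 Pa
Q = 7.7806e-05 m^3/s


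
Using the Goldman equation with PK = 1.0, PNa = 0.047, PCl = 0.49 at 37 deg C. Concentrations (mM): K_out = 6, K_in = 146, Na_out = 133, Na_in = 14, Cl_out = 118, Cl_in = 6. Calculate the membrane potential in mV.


Vm = (RT/F)*ln((PK*Ko + PNa*Nao + PCl*Cli)/(PK*Ki + PNa*Nai + PCl*Clo))
Numer = 15.191, Denom = 204.478
Vm = -69.48 mV


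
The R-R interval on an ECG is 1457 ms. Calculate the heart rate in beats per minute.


HR = 60 / RR_interval(s)
RR = 1457 ms = 1.457 s
HR = 60 / 1.457 = 41.18 bpm


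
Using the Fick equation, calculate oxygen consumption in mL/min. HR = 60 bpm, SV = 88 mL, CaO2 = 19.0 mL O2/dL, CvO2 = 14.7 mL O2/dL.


CO = HR*SV = 60*88/1000 = 5.28 L/min
a-v O2 diff = 19.0 - 14.7 = 4.3 mL/dL
VO2 = CO * (CaO2-CvO2) * 10 dL/L
VO2 = 5.28 * 4.3 * 10
VO2 = 227 mL/min


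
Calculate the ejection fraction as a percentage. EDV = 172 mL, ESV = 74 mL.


SV = EDV - ESV = 172 - 74 = 98 mL
EF = SV/EDV * 100 = 98/172 * 100
EF = 56.98%


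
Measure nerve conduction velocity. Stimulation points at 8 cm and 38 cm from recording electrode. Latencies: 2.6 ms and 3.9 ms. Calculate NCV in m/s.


Distance = (38 - 8) / 100 = 0.3 m
dt = (3.9 - 2.6) / 1000 = 0.0013 s
NCV = dist / dt = 230.8 m/s


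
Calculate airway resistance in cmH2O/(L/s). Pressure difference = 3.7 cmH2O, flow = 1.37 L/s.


R = dP / flow
R = 3.7 / 1.37
R = 2.701 cmH2O/(L/s)


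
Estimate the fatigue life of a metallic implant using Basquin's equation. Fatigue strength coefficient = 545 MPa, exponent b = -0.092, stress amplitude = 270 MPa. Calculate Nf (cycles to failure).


sigma_a = sigma_f' * (2Nf)^b
2Nf = (sigma_a/sigma_f')^(1/b)
2Nf = (270/545)^(1/-0.092)
2Nf = 2068.1081
Nf = 1034


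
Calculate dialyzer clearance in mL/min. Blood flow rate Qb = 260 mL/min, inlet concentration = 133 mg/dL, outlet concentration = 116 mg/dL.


K = Qb * (Cb_in - Cb_out) / Cb_in
K = 260 * (133 - 116) / 133
K = 33.23 mL/min


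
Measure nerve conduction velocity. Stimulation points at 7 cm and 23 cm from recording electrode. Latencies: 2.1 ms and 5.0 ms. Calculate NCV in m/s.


Distance = (23 - 7) / 100 = 0.16 m
dt = (5.0 - 2.1) / 1000 = 0.0029 s
NCV = dist / dt = 55.17 m/s


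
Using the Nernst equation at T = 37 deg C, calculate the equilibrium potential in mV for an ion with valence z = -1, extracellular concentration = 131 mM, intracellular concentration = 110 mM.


E = (RT/(zF)) * ln(C_out/C_in)
T = 37 + 273.15 = 310.15 K
E = (8.314 * 310.15 / (-1 * 96485)) * ln(131/110)
E = -4.669 mV


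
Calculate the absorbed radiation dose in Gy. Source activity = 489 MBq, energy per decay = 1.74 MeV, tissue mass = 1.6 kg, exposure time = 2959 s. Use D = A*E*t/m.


A = 489 MBq = 4.8900e+08 Bq
E = 1.74 MeV = 2.78748e-13 J
D = A*E*t/m = 4.8900e+08*2.78748e-13*2959/1.6
D = 0.2521 Gy


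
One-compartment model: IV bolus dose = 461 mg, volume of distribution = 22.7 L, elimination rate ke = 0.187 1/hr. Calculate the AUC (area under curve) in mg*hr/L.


C0 = Dose/Vd = 461/22.7 = 20.3084 mg/L
AUC = C0/ke = 20.3084/0.187
AUC = 108.6 mg*hr/L


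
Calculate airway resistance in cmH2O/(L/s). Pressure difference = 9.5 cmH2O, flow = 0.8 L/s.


R = dP / flow
R = 9.5 / 0.8
R = 11.88 cmH2O/(L/s)


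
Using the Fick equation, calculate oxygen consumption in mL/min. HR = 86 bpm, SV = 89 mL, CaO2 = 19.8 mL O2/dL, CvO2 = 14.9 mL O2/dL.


CO = HR*SV = 86*89/1000 = 7.654 L/min
a-v O2 diff = 19.8 - 14.9 = 4.9 mL/dL
VO2 = CO * (CaO2-CvO2) * 10 dL/L
VO2 = 7.654 * 4.9 * 10
VO2 = 375 mL/min


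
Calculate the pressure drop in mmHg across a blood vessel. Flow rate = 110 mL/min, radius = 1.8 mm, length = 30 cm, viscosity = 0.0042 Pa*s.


dP = 8*mu*L*Q / (pi*r^4)
Q = 110 mL/min = 1.83333e-06 m^3/s
dP = 560.352 Pa = 560.352 / 133.322 mmHg = 4.203 mmHg


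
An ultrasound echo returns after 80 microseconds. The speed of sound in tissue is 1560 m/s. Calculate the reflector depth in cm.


depth = c * t / 2
t = 80 us = 8.0000e-05 s
depth = 1560 * 8.0000e-05 / 2
depth = 0.0624 m = 6.24 cm


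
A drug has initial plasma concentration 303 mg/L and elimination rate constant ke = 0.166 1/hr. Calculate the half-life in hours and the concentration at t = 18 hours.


t_half = ln(2) / ke = 0.693147 / 0.166 = 4.176 hr
C(t) = C0 * exp(-ke*t) = 303 * exp(-0.166*18)
C(18) = 15.27 mg/L


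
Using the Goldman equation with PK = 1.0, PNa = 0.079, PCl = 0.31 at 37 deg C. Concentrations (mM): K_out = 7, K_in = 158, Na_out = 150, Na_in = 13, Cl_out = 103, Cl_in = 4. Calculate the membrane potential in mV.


Vm = (RT/F)*ln((PK*Ko + PNa*Nao + PCl*Cli)/(PK*Ki + PNa*Nai + PCl*Clo))
Numer = 20.09, Denom = 190.957
Vm = -60.18 mV


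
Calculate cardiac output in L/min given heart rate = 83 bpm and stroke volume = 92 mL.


CO = HR * SV
CO = 83 * 92 / 1000
CO = 7.636 L/min


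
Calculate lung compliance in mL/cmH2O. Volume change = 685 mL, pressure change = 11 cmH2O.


C = dV / dP
C = 685 / 11
C = 62.27 mL/cmH2O


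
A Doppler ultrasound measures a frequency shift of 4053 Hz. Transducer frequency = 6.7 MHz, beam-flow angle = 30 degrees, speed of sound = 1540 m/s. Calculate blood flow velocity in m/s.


v = fd * c / (2 * f0 * cos(theta))
v = 4053 * 1540 / (2 * 6.7000e+06 * cos(30))
v = 0.5379 m/s


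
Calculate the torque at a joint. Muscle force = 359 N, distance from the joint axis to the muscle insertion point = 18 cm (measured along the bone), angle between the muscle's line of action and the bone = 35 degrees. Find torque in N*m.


Torque = F * d * sin(theta)   (moment arm = d*sin(theta))
d = 18 cm = 0.18 m
Torque = 359 * 0.18 * sin(35)
Torque = 37.06 N*m


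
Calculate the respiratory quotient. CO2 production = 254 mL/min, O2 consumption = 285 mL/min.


RQ = VCO2 / VO2
RQ = 254 / 285
RQ = 0.8912


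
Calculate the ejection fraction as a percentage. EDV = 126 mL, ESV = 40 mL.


SV = EDV - ESV = 126 - 40 = 86 mL
EF = SV/EDV * 100 = 86/126 * 100
EF = 68.25%


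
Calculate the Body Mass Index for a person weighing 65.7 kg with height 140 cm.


BMI = weight / height^2
height = 140 cm = 1.4 m
BMI = 65.7 / 1.4^2
BMI = 33.52 kg/m^2


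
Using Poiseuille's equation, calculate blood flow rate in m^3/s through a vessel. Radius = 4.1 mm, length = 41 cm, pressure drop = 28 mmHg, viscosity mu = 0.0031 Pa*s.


Q = pi*r^4*dP / (8*mu*L)
r = 0.0041 m, L = 0.41 m
dP = 28 mmHg = 3733.016 Pa
Q = 3.2592e-04 m^3/s


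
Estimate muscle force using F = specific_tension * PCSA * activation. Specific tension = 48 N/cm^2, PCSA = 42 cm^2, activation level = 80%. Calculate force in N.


F = sigma * PCSA * activation
F = 48 * 42 * 0.8
F = 1613 N


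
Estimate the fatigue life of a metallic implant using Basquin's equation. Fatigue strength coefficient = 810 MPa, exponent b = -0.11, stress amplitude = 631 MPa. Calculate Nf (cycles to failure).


sigma_a = sigma_f' * (2Nf)^b
2Nf = (sigma_a/sigma_f')^(1/b)
2Nf = (631/810)^(1/-0.11)
2Nf = 9.6818989
Nf = 4.841


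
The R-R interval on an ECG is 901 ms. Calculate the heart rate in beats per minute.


HR = 60 / RR_interval(s)
RR = 901 ms = 0.901 s
HR = 60 / 0.901 = 66.59 bpm


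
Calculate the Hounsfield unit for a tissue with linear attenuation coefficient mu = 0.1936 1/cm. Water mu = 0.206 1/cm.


HU = ((mu_tissue - mu_water) / mu_water) * 1000
HU = ((0.1936 - 0.206) / 0.206) * 1000
HU = -60.19


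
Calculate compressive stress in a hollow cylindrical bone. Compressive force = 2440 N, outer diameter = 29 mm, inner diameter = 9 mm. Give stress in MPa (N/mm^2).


A = pi*(r_o^2 - r_i^2)
r_o = 14.5 mm, r_i = 4.5 mm
A = 596.903 mm^2
sigma = F/A = 2440 / 596.903
sigma = 4.088 MPa


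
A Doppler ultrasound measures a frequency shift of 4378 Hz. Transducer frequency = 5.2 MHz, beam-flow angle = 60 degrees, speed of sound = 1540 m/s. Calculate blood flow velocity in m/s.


v = fd * c / (2 * f0 * cos(theta))
v = 4378 * 1540 / (2 * 5.2000e+06 * cos(60))
v = 1.297 m/s


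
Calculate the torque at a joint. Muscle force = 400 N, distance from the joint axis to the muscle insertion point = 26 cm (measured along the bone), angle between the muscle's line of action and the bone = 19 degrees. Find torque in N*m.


Torque = F * d * sin(theta)   (moment arm = d*sin(theta))
d = 26 cm = 0.26 m
Torque = 400 * 0.26 * sin(19)
Torque = 33.86 N*m


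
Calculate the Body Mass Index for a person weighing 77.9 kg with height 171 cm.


BMI = weight / height^2
height = 171 cm = 1.71 m
BMI = 77.9 / 1.71^2
BMI = 26.64 kg/m^2


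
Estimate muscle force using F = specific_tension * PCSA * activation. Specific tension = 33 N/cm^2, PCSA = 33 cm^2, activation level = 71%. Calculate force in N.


F = sigma * PCSA * activation
F = 33 * 33 * 0.71
F = 773.2 N


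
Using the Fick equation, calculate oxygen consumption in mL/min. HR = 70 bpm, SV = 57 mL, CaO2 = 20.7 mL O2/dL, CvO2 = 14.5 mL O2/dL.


CO = HR*SV = 70*57/1000 = 3.99 L/min
a-v O2 diff = 20.7 - 14.5 = 6.2 mL/dL
VO2 = CO * (CaO2-CvO2) * 10 dL/L
VO2 = 3.99 * 6.2 * 10
VO2 = 247.4 mL/min


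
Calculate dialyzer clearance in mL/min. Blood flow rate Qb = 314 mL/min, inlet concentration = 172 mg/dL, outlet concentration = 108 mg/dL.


K = Qb * (Cb_in - Cb_out) / Cb_in
K = 314 * (172 - 108) / 172
K = 116.8 mL/min


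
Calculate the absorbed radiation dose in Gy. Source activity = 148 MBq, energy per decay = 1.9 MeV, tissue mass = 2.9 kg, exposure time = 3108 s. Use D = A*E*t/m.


A = 148 MBq = 1.4800e+08 Bq
E = 1.9 MeV = 3.0438e-13 J
D = A*E*t/m = 1.4800e+08*3.0438e-13*3108/2.9
D = 0.04828 Gy


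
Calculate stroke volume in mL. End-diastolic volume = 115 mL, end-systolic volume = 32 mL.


SV = EDV - ESV
SV = 115 - 32
SV = 83 mL


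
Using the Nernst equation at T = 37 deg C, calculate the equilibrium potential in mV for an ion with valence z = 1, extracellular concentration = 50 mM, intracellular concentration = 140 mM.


E = (RT/(zF)) * ln(C_out/C_in)
T = 37 + 273.15 = 310.15 K
E = (8.314 * 310.15 / (1 * 96485)) * ln(50/140)
E = -27.52 mV


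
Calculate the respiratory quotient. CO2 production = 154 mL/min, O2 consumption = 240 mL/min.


RQ = VCO2 / VO2
RQ = 154 / 240
RQ = 0.6417


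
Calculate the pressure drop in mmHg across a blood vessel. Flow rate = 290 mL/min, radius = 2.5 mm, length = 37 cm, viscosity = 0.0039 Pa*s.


dP = 8*mu*L*Q / (pi*r^4)
Q = 290 mL/min = 4.83333e-06 m^3/s
dP = 454.666 Pa = 454.666 / 133.322 mmHg = 3.41 mmHg


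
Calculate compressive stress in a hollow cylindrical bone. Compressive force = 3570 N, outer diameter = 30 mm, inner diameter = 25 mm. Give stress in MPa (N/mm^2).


A = pi*(r_o^2 - r_i^2)
r_o = 15 mm, r_i = 12.5 mm
A = 215.984 mm^2
sigma = F/A = 3570 / 215.984
sigma = 16.53 MPa


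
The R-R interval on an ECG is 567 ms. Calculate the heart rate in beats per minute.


HR = 60 / RR_interval(s)
RR = 567 ms = 0.567 s
HR = 60 / 0.567 = 105.8 bpm


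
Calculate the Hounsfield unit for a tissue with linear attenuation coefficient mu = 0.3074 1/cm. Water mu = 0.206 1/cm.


HU = ((mu_tissue - mu_water) / mu_water) * 1000
HU = ((0.3074 - 0.206) / 0.206) * 1000
HU = 492.2


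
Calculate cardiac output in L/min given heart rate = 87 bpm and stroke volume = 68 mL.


CO = HR * SV
CO = 87 * 68 / 1000
CO = 5.916 L/min


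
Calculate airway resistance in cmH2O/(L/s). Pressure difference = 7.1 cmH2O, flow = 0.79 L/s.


R = dP / flow
R = 7.1 / 0.79
R = 8.987 cmH2O/(L/s)


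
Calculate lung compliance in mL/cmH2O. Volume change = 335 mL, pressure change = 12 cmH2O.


C = dV / dP
C = 335 / 12
C = 27.92 mL/cmH2O


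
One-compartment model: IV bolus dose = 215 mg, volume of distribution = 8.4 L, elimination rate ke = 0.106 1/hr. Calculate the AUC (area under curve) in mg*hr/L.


C0 = Dose/Vd = 215/8.4 = 25.5952 mg/L
AUC = C0/ke = 25.5952/0.106
AUC = 241.5 mg*hr/L


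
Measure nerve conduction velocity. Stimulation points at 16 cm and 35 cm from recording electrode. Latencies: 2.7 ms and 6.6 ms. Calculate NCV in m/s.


Distance = (35 - 16) / 100 = 0.19 m
dt = (6.6 - 2.7) / 1000 = 0.0039 s
NCV = dist / dt = 48.72 m/s


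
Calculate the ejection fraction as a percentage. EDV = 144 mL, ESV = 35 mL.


SV = EDV - ESV = 144 - 35 = 109 mL
EF = SV/EDV * 100 = 109/144 * 100
EF = 75.69%


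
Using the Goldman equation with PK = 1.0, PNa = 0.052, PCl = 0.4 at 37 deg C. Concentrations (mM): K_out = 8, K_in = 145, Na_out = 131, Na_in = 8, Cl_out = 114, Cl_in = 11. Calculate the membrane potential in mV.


Vm = (RT/F)*ln((PK*Ko + PNa*Nao + PCl*Cli)/(PK*Ki + PNa*Nai + PCl*Clo))
Numer = 19.212, Denom = 191.016
Vm = -61.38 mV


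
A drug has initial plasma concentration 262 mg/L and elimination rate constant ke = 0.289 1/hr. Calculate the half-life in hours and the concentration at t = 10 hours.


t_half = ln(2) / ke = 0.693147 / 0.289 = 2.398 hr
C(t) = C0 * exp(-ke*t) = 262 * exp(-0.289*10)
C(10) = 14.56 mg/L


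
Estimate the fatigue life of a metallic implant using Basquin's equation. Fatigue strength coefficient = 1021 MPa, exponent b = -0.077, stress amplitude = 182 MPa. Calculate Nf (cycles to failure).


sigma_a = sigma_f' * (2Nf)^b
2Nf = (sigma_a/sigma_f')^(1/b)
2Nf = (182/1021)^(1/-0.077)
2Nf = 5.3294197e+09
Nf = 2.6647e+09


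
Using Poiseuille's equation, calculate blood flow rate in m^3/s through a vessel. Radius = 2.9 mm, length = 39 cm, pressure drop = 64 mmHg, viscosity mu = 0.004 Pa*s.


Q = pi*r^4*dP / (8*mu*L)
r = 0.0029 m, L = 0.39 m
dP = 64 mmHg = 8532.608 Pa
Q = 1.5192e-04 m^3/s


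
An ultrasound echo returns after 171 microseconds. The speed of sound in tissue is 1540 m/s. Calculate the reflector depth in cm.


depth = c * t / 2
t = 171 us = 1.7100e-04 s
depth = 1540 * 1.7100e-04 / 2
depth = 0.13167 m = 13.167 cm


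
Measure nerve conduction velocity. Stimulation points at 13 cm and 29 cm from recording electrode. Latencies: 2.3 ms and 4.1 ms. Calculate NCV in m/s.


Distance = (29 - 13) / 100 = 0.16 m
dt = (4.1 - 2.3) / 1000 = 0.0018 s
NCV = dist / dt = 88.89 m/s


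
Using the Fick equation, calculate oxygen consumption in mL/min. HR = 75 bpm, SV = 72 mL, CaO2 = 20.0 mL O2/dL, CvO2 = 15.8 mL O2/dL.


CO = HR*SV = 75*72/1000 = 5.4 L/min
a-v O2 diff = 20.0 - 15.8 = 4.2 mL/dL
VO2 = CO * (CaO2-CvO2) * 10 dL/L
VO2 = 5.4 * 4.2 * 10
VO2 = 226.8 mL/min


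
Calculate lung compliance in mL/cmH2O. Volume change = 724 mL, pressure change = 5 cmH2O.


C = dV / dP
C = 724 / 5
C = 144.8 mL/cmH2O


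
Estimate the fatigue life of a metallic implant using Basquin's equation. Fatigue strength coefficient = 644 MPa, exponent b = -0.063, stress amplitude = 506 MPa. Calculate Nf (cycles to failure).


sigma_a = sigma_f' * (2Nf)^b
2Nf = (sigma_a/sigma_f')^(1/b)
2Nf = (506/644)^(1/-0.063)
2Nf = 45.969087
Nf = 22.98


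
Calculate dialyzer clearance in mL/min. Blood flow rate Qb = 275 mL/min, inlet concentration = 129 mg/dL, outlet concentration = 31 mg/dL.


K = Qb * (Cb_in - Cb_out) / Cb_in
K = 275 * (129 - 31) / 129
K = 208.9 mL/min


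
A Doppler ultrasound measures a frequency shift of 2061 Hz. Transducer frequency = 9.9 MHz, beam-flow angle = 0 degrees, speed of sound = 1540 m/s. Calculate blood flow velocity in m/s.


v = fd * c / (2 * f0 * cos(theta))
v = 2061 * 1540 / (2 * 9.9000e+06 * cos(0))
v = 0.1603 m/s


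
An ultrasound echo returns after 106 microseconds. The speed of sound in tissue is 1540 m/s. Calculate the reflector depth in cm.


depth = c * t / 2
t = 106 us = 1.0600e-04 s
depth = 1540 * 1.0600e-04 / 2
depth = 0.08162 m = 8.162 cm


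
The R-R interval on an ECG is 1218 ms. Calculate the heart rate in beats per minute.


HR = 60 / RR_interval(s)
RR = 1218 ms = 1.218 s
HR = 60 / 1.218 = 49.26 bpm


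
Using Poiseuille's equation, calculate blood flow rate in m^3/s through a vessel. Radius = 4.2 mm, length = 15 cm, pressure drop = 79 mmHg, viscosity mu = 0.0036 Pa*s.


Q = pi*r^4*dP / (8*mu*L)
r = 0.0042 m, L = 0.15 m
dP = 79 mmHg = 10532.438 Pa
Q = 0.002383 m^3/s


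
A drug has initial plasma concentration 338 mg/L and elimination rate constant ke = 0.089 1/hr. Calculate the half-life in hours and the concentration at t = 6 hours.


t_half = ln(2) / ke = 0.693147 / 0.089 = 7.788 hr
C(t) = C0 * exp(-ke*t) = 338 * exp(-0.089*6)
C(6) = 198.2 mg/L


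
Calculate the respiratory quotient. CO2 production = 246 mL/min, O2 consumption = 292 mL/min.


RQ = VCO2 / VO2
RQ = 246 / 292
RQ = 0.8425


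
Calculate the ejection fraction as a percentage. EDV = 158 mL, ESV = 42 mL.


SV = EDV - ESV = 158 - 42 = 116 mL
EF = SV/EDV * 100 = 116/158 * 100
EF = 73.42%


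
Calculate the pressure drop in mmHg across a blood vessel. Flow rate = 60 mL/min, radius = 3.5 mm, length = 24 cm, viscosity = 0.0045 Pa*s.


dP = 8*mu*L*Q / (pi*r^4)
Q = 60 mL/min = 1e-06 m^3/s
dP = 18.327 Pa = 18.327 / 133.322 mmHg = 0.1375 mmHg


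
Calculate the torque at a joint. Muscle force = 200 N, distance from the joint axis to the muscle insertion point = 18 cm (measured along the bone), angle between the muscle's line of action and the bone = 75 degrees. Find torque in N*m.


Torque = F * d * sin(theta)   (moment arm = d*sin(theta))
d = 18 cm = 0.18 m
Torque = 200 * 0.18 * sin(75)
Torque = 34.77 N*m


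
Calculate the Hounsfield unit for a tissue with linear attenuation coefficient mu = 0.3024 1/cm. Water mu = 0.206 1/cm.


HU = ((mu_tissue - mu_water) / mu_water) * 1000
HU = ((0.3024 - 0.206) / 0.206) * 1000
HU = 468
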